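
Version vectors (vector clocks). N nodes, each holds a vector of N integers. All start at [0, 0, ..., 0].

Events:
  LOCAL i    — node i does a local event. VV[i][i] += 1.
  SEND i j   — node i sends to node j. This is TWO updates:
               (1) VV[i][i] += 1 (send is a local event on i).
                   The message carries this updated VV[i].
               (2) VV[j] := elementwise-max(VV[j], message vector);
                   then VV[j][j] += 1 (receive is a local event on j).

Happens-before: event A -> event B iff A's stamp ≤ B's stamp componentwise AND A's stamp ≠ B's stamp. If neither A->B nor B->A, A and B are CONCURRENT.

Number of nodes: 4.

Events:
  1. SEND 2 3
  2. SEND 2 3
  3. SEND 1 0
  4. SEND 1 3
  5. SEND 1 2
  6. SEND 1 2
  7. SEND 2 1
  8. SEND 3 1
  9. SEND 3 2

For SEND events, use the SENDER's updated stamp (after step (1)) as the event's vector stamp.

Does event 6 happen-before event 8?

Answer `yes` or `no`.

Initial: VV[0]=[0, 0, 0, 0]
Initial: VV[1]=[0, 0, 0, 0]
Initial: VV[2]=[0, 0, 0, 0]
Initial: VV[3]=[0, 0, 0, 0]
Event 1: SEND 2->3: VV[2][2]++ -> VV[2]=[0, 0, 1, 0], msg_vec=[0, 0, 1, 0]; VV[3]=max(VV[3],msg_vec) then VV[3][3]++ -> VV[3]=[0, 0, 1, 1]
Event 2: SEND 2->3: VV[2][2]++ -> VV[2]=[0, 0, 2, 0], msg_vec=[0, 0, 2, 0]; VV[3]=max(VV[3],msg_vec) then VV[3][3]++ -> VV[3]=[0, 0, 2, 2]
Event 3: SEND 1->0: VV[1][1]++ -> VV[1]=[0, 1, 0, 0], msg_vec=[0, 1, 0, 0]; VV[0]=max(VV[0],msg_vec) then VV[0][0]++ -> VV[0]=[1, 1, 0, 0]
Event 4: SEND 1->3: VV[1][1]++ -> VV[1]=[0, 2, 0, 0], msg_vec=[0, 2, 0, 0]; VV[3]=max(VV[3],msg_vec) then VV[3][3]++ -> VV[3]=[0, 2, 2, 3]
Event 5: SEND 1->2: VV[1][1]++ -> VV[1]=[0, 3, 0, 0], msg_vec=[0, 3, 0, 0]; VV[2]=max(VV[2],msg_vec) then VV[2][2]++ -> VV[2]=[0, 3, 3, 0]
Event 6: SEND 1->2: VV[1][1]++ -> VV[1]=[0, 4, 0, 0], msg_vec=[0, 4, 0, 0]; VV[2]=max(VV[2],msg_vec) then VV[2][2]++ -> VV[2]=[0, 4, 4, 0]
Event 7: SEND 2->1: VV[2][2]++ -> VV[2]=[0, 4, 5, 0], msg_vec=[0, 4, 5, 0]; VV[1]=max(VV[1],msg_vec) then VV[1][1]++ -> VV[1]=[0, 5, 5, 0]
Event 8: SEND 3->1: VV[3][3]++ -> VV[3]=[0, 2, 2, 4], msg_vec=[0, 2, 2, 4]; VV[1]=max(VV[1],msg_vec) then VV[1][1]++ -> VV[1]=[0, 6, 5, 4]
Event 9: SEND 3->2: VV[3][3]++ -> VV[3]=[0, 2, 2, 5], msg_vec=[0, 2, 2, 5]; VV[2]=max(VV[2],msg_vec) then VV[2][2]++ -> VV[2]=[0, 4, 6, 5]
Event 6 stamp: [0, 4, 0, 0]
Event 8 stamp: [0, 2, 2, 4]
[0, 4, 0, 0] <= [0, 2, 2, 4]? False. Equal? False. Happens-before: False

Answer: no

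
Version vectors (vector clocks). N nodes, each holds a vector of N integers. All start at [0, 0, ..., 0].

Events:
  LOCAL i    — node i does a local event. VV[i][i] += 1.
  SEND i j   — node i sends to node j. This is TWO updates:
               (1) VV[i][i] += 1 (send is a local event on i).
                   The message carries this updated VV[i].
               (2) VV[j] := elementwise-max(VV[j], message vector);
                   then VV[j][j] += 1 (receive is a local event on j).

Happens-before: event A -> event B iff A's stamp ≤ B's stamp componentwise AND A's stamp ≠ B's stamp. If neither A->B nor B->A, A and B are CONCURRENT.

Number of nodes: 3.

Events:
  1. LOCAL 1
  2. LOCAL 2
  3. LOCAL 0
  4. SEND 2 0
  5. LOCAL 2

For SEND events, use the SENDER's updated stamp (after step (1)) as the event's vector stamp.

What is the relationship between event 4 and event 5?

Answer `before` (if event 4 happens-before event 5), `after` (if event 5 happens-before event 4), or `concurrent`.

Initial: VV[0]=[0, 0, 0]
Initial: VV[1]=[0, 0, 0]
Initial: VV[2]=[0, 0, 0]
Event 1: LOCAL 1: VV[1][1]++ -> VV[1]=[0, 1, 0]
Event 2: LOCAL 2: VV[2][2]++ -> VV[2]=[0, 0, 1]
Event 3: LOCAL 0: VV[0][0]++ -> VV[0]=[1, 0, 0]
Event 4: SEND 2->0: VV[2][2]++ -> VV[2]=[0, 0, 2], msg_vec=[0, 0, 2]; VV[0]=max(VV[0],msg_vec) then VV[0][0]++ -> VV[0]=[2, 0, 2]
Event 5: LOCAL 2: VV[2][2]++ -> VV[2]=[0, 0, 3]
Event 4 stamp: [0, 0, 2]
Event 5 stamp: [0, 0, 3]
[0, 0, 2] <= [0, 0, 3]? True
[0, 0, 3] <= [0, 0, 2]? False
Relation: before

Answer: before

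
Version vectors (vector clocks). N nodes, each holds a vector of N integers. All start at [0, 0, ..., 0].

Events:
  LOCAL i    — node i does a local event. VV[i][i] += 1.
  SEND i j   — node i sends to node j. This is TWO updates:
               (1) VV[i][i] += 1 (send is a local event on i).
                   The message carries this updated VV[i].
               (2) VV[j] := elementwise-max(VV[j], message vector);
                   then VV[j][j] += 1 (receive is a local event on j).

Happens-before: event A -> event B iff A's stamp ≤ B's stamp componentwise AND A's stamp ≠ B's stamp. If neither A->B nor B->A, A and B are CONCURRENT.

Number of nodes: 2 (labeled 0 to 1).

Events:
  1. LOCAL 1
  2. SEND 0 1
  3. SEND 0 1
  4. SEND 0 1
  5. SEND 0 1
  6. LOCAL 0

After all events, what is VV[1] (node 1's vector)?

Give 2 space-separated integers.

Initial: VV[0]=[0, 0]
Initial: VV[1]=[0, 0]
Event 1: LOCAL 1: VV[1][1]++ -> VV[1]=[0, 1]
Event 2: SEND 0->1: VV[0][0]++ -> VV[0]=[1, 0], msg_vec=[1, 0]; VV[1]=max(VV[1],msg_vec) then VV[1][1]++ -> VV[1]=[1, 2]
Event 3: SEND 0->1: VV[0][0]++ -> VV[0]=[2, 0], msg_vec=[2, 0]; VV[1]=max(VV[1],msg_vec) then VV[1][1]++ -> VV[1]=[2, 3]
Event 4: SEND 0->1: VV[0][0]++ -> VV[0]=[3, 0], msg_vec=[3, 0]; VV[1]=max(VV[1],msg_vec) then VV[1][1]++ -> VV[1]=[3, 4]
Event 5: SEND 0->1: VV[0][0]++ -> VV[0]=[4, 0], msg_vec=[4, 0]; VV[1]=max(VV[1],msg_vec) then VV[1][1]++ -> VV[1]=[4, 5]
Event 6: LOCAL 0: VV[0][0]++ -> VV[0]=[5, 0]
Final vectors: VV[0]=[5, 0]; VV[1]=[4, 5]

Answer: 4 5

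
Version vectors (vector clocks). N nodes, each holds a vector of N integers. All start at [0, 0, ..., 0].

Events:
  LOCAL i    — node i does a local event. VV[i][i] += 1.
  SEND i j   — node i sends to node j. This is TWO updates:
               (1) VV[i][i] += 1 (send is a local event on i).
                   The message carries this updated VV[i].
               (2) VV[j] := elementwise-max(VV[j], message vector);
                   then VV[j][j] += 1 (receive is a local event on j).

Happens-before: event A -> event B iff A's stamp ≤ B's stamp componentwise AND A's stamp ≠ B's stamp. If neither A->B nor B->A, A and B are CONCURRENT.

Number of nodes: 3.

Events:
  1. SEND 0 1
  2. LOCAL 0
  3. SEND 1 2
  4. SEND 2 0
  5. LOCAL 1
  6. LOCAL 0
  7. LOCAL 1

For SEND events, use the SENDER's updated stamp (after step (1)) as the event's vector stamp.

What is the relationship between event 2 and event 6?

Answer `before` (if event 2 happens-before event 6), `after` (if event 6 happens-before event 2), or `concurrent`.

Initial: VV[0]=[0, 0, 0]
Initial: VV[1]=[0, 0, 0]
Initial: VV[2]=[0, 0, 0]
Event 1: SEND 0->1: VV[0][0]++ -> VV[0]=[1, 0, 0], msg_vec=[1, 0, 0]; VV[1]=max(VV[1],msg_vec) then VV[1][1]++ -> VV[1]=[1, 1, 0]
Event 2: LOCAL 0: VV[0][0]++ -> VV[0]=[2, 0, 0]
Event 3: SEND 1->2: VV[1][1]++ -> VV[1]=[1, 2, 0], msg_vec=[1, 2, 0]; VV[2]=max(VV[2],msg_vec) then VV[2][2]++ -> VV[2]=[1, 2, 1]
Event 4: SEND 2->0: VV[2][2]++ -> VV[2]=[1, 2, 2], msg_vec=[1, 2, 2]; VV[0]=max(VV[0],msg_vec) then VV[0][0]++ -> VV[0]=[3, 2, 2]
Event 5: LOCAL 1: VV[1][1]++ -> VV[1]=[1, 3, 0]
Event 6: LOCAL 0: VV[0][0]++ -> VV[0]=[4, 2, 2]
Event 7: LOCAL 1: VV[1][1]++ -> VV[1]=[1, 4, 0]
Event 2 stamp: [2, 0, 0]
Event 6 stamp: [4, 2, 2]
[2, 0, 0] <= [4, 2, 2]? True
[4, 2, 2] <= [2, 0, 0]? False
Relation: before

Answer: before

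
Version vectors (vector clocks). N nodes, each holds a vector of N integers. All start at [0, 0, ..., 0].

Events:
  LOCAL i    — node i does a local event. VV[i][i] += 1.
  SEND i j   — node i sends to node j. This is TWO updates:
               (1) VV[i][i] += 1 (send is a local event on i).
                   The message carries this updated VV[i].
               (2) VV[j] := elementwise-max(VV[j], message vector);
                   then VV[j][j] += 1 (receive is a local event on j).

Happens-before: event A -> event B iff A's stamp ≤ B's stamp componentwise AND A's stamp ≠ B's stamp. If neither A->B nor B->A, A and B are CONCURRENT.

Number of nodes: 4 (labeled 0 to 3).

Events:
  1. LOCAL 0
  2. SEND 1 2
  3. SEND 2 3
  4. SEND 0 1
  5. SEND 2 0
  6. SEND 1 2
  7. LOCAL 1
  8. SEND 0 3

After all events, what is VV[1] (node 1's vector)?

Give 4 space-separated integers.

Initial: VV[0]=[0, 0, 0, 0]
Initial: VV[1]=[0, 0, 0, 0]
Initial: VV[2]=[0, 0, 0, 0]
Initial: VV[3]=[0, 0, 0, 0]
Event 1: LOCAL 0: VV[0][0]++ -> VV[0]=[1, 0, 0, 0]
Event 2: SEND 1->2: VV[1][1]++ -> VV[1]=[0, 1, 0, 0], msg_vec=[0, 1, 0, 0]; VV[2]=max(VV[2],msg_vec) then VV[2][2]++ -> VV[2]=[0, 1, 1, 0]
Event 3: SEND 2->3: VV[2][2]++ -> VV[2]=[0, 1, 2, 0], msg_vec=[0, 1, 2, 0]; VV[3]=max(VV[3],msg_vec) then VV[3][3]++ -> VV[3]=[0, 1, 2, 1]
Event 4: SEND 0->1: VV[0][0]++ -> VV[0]=[2, 0, 0, 0], msg_vec=[2, 0, 0, 0]; VV[1]=max(VV[1],msg_vec) then VV[1][1]++ -> VV[1]=[2, 2, 0, 0]
Event 5: SEND 2->0: VV[2][2]++ -> VV[2]=[0, 1, 3, 0], msg_vec=[0, 1, 3, 0]; VV[0]=max(VV[0],msg_vec) then VV[0][0]++ -> VV[0]=[3, 1, 3, 0]
Event 6: SEND 1->2: VV[1][1]++ -> VV[1]=[2, 3, 0, 0], msg_vec=[2, 3, 0, 0]; VV[2]=max(VV[2],msg_vec) then VV[2][2]++ -> VV[2]=[2, 3, 4, 0]
Event 7: LOCAL 1: VV[1][1]++ -> VV[1]=[2, 4, 0, 0]
Event 8: SEND 0->3: VV[0][0]++ -> VV[0]=[4, 1, 3, 0], msg_vec=[4, 1, 3, 0]; VV[3]=max(VV[3],msg_vec) then VV[3][3]++ -> VV[3]=[4, 1, 3, 2]
Final vectors: VV[0]=[4, 1, 3, 0]; VV[1]=[2, 4, 0, 0]; VV[2]=[2, 3, 4, 0]; VV[3]=[4, 1, 3, 2]

Answer: 2 4 0 0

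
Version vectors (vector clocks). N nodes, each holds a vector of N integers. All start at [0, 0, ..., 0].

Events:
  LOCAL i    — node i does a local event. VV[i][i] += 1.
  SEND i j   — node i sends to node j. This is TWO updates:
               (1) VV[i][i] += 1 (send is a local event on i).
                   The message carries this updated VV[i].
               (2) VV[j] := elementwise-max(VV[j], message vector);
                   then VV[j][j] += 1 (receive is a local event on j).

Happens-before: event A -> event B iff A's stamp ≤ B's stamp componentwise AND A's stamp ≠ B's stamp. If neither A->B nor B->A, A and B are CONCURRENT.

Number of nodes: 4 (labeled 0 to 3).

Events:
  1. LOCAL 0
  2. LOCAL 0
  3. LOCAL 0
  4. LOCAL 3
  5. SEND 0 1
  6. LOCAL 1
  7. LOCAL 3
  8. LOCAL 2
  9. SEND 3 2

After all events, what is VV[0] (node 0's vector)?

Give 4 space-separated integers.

Answer: 4 0 0 0

Derivation:
Initial: VV[0]=[0, 0, 0, 0]
Initial: VV[1]=[0, 0, 0, 0]
Initial: VV[2]=[0, 0, 0, 0]
Initial: VV[3]=[0, 0, 0, 0]
Event 1: LOCAL 0: VV[0][0]++ -> VV[0]=[1, 0, 0, 0]
Event 2: LOCAL 0: VV[0][0]++ -> VV[0]=[2, 0, 0, 0]
Event 3: LOCAL 0: VV[0][0]++ -> VV[0]=[3, 0, 0, 0]
Event 4: LOCAL 3: VV[3][3]++ -> VV[3]=[0, 0, 0, 1]
Event 5: SEND 0->1: VV[0][0]++ -> VV[0]=[4, 0, 0, 0], msg_vec=[4, 0, 0, 0]; VV[1]=max(VV[1],msg_vec) then VV[1][1]++ -> VV[1]=[4, 1, 0, 0]
Event 6: LOCAL 1: VV[1][1]++ -> VV[1]=[4, 2, 0, 0]
Event 7: LOCAL 3: VV[3][3]++ -> VV[3]=[0, 0, 0, 2]
Event 8: LOCAL 2: VV[2][2]++ -> VV[2]=[0, 0, 1, 0]
Event 9: SEND 3->2: VV[3][3]++ -> VV[3]=[0, 0, 0, 3], msg_vec=[0, 0, 0, 3]; VV[2]=max(VV[2],msg_vec) then VV[2][2]++ -> VV[2]=[0, 0, 2, 3]
Final vectors: VV[0]=[4, 0, 0, 0]; VV[1]=[4, 2, 0, 0]; VV[2]=[0, 0, 2, 3]; VV[3]=[0, 0, 0, 3]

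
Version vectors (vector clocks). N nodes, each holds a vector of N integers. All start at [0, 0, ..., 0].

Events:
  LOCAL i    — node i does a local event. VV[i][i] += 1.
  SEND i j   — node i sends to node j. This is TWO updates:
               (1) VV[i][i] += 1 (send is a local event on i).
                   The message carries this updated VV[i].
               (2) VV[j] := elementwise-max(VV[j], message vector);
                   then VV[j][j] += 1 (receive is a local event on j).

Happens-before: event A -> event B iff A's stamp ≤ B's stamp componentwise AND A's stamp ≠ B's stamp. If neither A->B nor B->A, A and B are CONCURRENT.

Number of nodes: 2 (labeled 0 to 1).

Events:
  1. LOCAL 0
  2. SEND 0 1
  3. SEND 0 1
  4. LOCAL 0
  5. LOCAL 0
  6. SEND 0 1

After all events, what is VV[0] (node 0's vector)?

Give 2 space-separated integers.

Answer: 6 0

Derivation:
Initial: VV[0]=[0, 0]
Initial: VV[1]=[0, 0]
Event 1: LOCAL 0: VV[0][0]++ -> VV[0]=[1, 0]
Event 2: SEND 0->1: VV[0][0]++ -> VV[0]=[2, 0], msg_vec=[2, 0]; VV[1]=max(VV[1],msg_vec) then VV[1][1]++ -> VV[1]=[2, 1]
Event 3: SEND 0->1: VV[0][0]++ -> VV[0]=[3, 0], msg_vec=[3, 0]; VV[1]=max(VV[1],msg_vec) then VV[1][1]++ -> VV[1]=[3, 2]
Event 4: LOCAL 0: VV[0][0]++ -> VV[0]=[4, 0]
Event 5: LOCAL 0: VV[0][0]++ -> VV[0]=[5, 0]
Event 6: SEND 0->1: VV[0][0]++ -> VV[0]=[6, 0], msg_vec=[6, 0]; VV[1]=max(VV[1],msg_vec) then VV[1][1]++ -> VV[1]=[6, 3]
Final vectors: VV[0]=[6, 0]; VV[1]=[6, 3]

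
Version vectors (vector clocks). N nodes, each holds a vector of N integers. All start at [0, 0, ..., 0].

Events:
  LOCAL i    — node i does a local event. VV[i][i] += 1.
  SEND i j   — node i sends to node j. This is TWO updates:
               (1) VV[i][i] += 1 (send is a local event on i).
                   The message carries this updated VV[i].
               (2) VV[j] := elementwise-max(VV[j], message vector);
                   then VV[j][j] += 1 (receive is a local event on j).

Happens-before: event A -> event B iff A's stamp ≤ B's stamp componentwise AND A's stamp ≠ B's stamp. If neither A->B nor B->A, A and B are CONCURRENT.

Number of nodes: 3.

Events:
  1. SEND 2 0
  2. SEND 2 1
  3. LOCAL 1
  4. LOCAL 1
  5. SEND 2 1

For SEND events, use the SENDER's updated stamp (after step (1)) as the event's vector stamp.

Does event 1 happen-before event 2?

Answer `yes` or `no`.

Initial: VV[0]=[0, 0, 0]
Initial: VV[1]=[0, 0, 0]
Initial: VV[2]=[0, 0, 0]
Event 1: SEND 2->0: VV[2][2]++ -> VV[2]=[0, 0, 1], msg_vec=[0, 0, 1]; VV[0]=max(VV[0],msg_vec) then VV[0][0]++ -> VV[0]=[1, 0, 1]
Event 2: SEND 2->1: VV[2][2]++ -> VV[2]=[0, 0, 2], msg_vec=[0, 0, 2]; VV[1]=max(VV[1],msg_vec) then VV[1][1]++ -> VV[1]=[0, 1, 2]
Event 3: LOCAL 1: VV[1][1]++ -> VV[1]=[0, 2, 2]
Event 4: LOCAL 1: VV[1][1]++ -> VV[1]=[0, 3, 2]
Event 5: SEND 2->1: VV[2][2]++ -> VV[2]=[0, 0, 3], msg_vec=[0, 0, 3]; VV[1]=max(VV[1],msg_vec) then VV[1][1]++ -> VV[1]=[0, 4, 3]
Event 1 stamp: [0, 0, 1]
Event 2 stamp: [0, 0, 2]
[0, 0, 1] <= [0, 0, 2]? True. Equal? False. Happens-before: True

Answer: yes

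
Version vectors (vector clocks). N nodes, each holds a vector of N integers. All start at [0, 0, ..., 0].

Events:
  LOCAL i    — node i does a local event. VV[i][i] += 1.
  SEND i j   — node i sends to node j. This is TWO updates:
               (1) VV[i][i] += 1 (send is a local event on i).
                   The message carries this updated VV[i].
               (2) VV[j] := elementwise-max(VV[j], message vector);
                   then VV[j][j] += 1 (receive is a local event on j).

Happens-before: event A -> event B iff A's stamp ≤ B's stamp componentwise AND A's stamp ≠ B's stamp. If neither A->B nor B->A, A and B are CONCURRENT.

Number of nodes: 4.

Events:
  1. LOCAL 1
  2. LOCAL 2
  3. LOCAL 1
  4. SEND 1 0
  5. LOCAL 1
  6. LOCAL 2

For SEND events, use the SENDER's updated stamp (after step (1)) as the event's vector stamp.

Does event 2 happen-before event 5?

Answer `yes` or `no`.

Answer: no

Derivation:
Initial: VV[0]=[0, 0, 0, 0]
Initial: VV[1]=[0, 0, 0, 0]
Initial: VV[2]=[0, 0, 0, 0]
Initial: VV[3]=[0, 0, 0, 0]
Event 1: LOCAL 1: VV[1][1]++ -> VV[1]=[0, 1, 0, 0]
Event 2: LOCAL 2: VV[2][2]++ -> VV[2]=[0, 0, 1, 0]
Event 3: LOCAL 1: VV[1][1]++ -> VV[1]=[0, 2, 0, 0]
Event 4: SEND 1->0: VV[1][1]++ -> VV[1]=[0, 3, 0, 0], msg_vec=[0, 3, 0, 0]; VV[0]=max(VV[0],msg_vec) then VV[0][0]++ -> VV[0]=[1, 3, 0, 0]
Event 5: LOCAL 1: VV[1][1]++ -> VV[1]=[0, 4, 0, 0]
Event 6: LOCAL 2: VV[2][2]++ -> VV[2]=[0, 0, 2, 0]
Event 2 stamp: [0, 0, 1, 0]
Event 5 stamp: [0, 4, 0, 0]
[0, 0, 1, 0] <= [0, 4, 0, 0]? False. Equal? False. Happens-before: False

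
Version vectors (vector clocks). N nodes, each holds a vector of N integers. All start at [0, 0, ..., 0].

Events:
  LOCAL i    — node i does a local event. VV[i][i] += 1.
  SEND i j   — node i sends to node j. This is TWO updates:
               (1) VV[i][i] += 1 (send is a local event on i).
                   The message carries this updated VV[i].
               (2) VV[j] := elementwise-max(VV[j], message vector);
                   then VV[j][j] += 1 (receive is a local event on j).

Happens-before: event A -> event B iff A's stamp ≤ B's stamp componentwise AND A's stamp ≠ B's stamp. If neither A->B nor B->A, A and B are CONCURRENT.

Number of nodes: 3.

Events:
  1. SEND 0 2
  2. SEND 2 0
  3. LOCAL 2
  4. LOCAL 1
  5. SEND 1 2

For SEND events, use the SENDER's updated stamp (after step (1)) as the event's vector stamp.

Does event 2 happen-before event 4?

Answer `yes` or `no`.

Initial: VV[0]=[0, 0, 0]
Initial: VV[1]=[0, 0, 0]
Initial: VV[2]=[0, 0, 0]
Event 1: SEND 0->2: VV[0][0]++ -> VV[0]=[1, 0, 0], msg_vec=[1, 0, 0]; VV[2]=max(VV[2],msg_vec) then VV[2][2]++ -> VV[2]=[1, 0, 1]
Event 2: SEND 2->0: VV[2][2]++ -> VV[2]=[1, 0, 2], msg_vec=[1, 0, 2]; VV[0]=max(VV[0],msg_vec) then VV[0][0]++ -> VV[0]=[2, 0, 2]
Event 3: LOCAL 2: VV[2][2]++ -> VV[2]=[1, 0, 3]
Event 4: LOCAL 1: VV[1][1]++ -> VV[1]=[0, 1, 0]
Event 5: SEND 1->2: VV[1][1]++ -> VV[1]=[0, 2, 0], msg_vec=[0, 2, 0]; VV[2]=max(VV[2],msg_vec) then VV[2][2]++ -> VV[2]=[1, 2, 4]
Event 2 stamp: [1, 0, 2]
Event 4 stamp: [0, 1, 0]
[1, 0, 2] <= [0, 1, 0]? False. Equal? False. Happens-before: False

Answer: no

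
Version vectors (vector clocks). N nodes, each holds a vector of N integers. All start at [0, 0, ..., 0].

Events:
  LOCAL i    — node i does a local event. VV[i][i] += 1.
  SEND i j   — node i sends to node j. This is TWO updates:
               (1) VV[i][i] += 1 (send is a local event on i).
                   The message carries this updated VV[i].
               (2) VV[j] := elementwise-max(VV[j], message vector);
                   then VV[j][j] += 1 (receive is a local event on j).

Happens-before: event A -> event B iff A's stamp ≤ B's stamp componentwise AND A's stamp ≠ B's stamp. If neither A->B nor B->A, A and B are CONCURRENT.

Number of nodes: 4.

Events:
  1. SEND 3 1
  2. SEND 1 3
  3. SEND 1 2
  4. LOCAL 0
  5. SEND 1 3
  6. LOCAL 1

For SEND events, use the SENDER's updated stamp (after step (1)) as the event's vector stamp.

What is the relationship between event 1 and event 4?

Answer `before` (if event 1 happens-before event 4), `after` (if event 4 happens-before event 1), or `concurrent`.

Initial: VV[0]=[0, 0, 0, 0]
Initial: VV[1]=[0, 0, 0, 0]
Initial: VV[2]=[0, 0, 0, 0]
Initial: VV[3]=[0, 0, 0, 0]
Event 1: SEND 3->1: VV[3][3]++ -> VV[3]=[0, 0, 0, 1], msg_vec=[0, 0, 0, 1]; VV[1]=max(VV[1],msg_vec) then VV[1][1]++ -> VV[1]=[0, 1, 0, 1]
Event 2: SEND 1->3: VV[1][1]++ -> VV[1]=[0, 2, 0, 1], msg_vec=[0, 2, 0, 1]; VV[3]=max(VV[3],msg_vec) then VV[3][3]++ -> VV[3]=[0, 2, 0, 2]
Event 3: SEND 1->2: VV[1][1]++ -> VV[1]=[0, 3, 0, 1], msg_vec=[0, 3, 0, 1]; VV[2]=max(VV[2],msg_vec) then VV[2][2]++ -> VV[2]=[0, 3, 1, 1]
Event 4: LOCAL 0: VV[0][0]++ -> VV[0]=[1, 0, 0, 0]
Event 5: SEND 1->3: VV[1][1]++ -> VV[1]=[0, 4, 0, 1], msg_vec=[0, 4, 0, 1]; VV[3]=max(VV[3],msg_vec) then VV[3][3]++ -> VV[3]=[0, 4, 0, 3]
Event 6: LOCAL 1: VV[1][1]++ -> VV[1]=[0, 5, 0, 1]
Event 1 stamp: [0, 0, 0, 1]
Event 4 stamp: [1, 0, 0, 0]
[0, 0, 0, 1] <= [1, 0, 0, 0]? False
[1, 0, 0, 0] <= [0, 0, 0, 1]? False
Relation: concurrent

Answer: concurrent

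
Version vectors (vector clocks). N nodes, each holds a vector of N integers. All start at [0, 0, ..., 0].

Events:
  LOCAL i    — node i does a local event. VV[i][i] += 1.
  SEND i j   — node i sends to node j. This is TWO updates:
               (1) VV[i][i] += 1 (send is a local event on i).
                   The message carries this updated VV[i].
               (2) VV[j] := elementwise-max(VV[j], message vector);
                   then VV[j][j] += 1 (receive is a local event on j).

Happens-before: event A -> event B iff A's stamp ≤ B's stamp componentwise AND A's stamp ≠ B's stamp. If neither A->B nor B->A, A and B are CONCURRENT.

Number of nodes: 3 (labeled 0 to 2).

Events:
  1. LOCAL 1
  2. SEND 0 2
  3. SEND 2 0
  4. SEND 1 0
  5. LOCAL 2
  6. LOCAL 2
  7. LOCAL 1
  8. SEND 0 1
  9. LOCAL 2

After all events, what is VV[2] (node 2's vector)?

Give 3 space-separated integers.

Initial: VV[0]=[0, 0, 0]
Initial: VV[1]=[0, 0, 0]
Initial: VV[2]=[0, 0, 0]
Event 1: LOCAL 1: VV[1][1]++ -> VV[1]=[0, 1, 0]
Event 2: SEND 0->2: VV[0][0]++ -> VV[0]=[1, 0, 0], msg_vec=[1, 0, 0]; VV[2]=max(VV[2],msg_vec) then VV[2][2]++ -> VV[2]=[1, 0, 1]
Event 3: SEND 2->0: VV[2][2]++ -> VV[2]=[1, 0, 2], msg_vec=[1, 0, 2]; VV[0]=max(VV[0],msg_vec) then VV[0][0]++ -> VV[0]=[2, 0, 2]
Event 4: SEND 1->0: VV[1][1]++ -> VV[1]=[0, 2, 0], msg_vec=[0, 2, 0]; VV[0]=max(VV[0],msg_vec) then VV[0][0]++ -> VV[0]=[3, 2, 2]
Event 5: LOCAL 2: VV[2][2]++ -> VV[2]=[1, 0, 3]
Event 6: LOCAL 2: VV[2][2]++ -> VV[2]=[1, 0, 4]
Event 7: LOCAL 1: VV[1][1]++ -> VV[1]=[0, 3, 0]
Event 8: SEND 0->1: VV[0][0]++ -> VV[0]=[4, 2, 2], msg_vec=[4, 2, 2]; VV[1]=max(VV[1],msg_vec) then VV[1][1]++ -> VV[1]=[4, 4, 2]
Event 9: LOCAL 2: VV[2][2]++ -> VV[2]=[1, 0, 5]
Final vectors: VV[0]=[4, 2, 2]; VV[1]=[4, 4, 2]; VV[2]=[1, 0, 5]

Answer: 1 0 5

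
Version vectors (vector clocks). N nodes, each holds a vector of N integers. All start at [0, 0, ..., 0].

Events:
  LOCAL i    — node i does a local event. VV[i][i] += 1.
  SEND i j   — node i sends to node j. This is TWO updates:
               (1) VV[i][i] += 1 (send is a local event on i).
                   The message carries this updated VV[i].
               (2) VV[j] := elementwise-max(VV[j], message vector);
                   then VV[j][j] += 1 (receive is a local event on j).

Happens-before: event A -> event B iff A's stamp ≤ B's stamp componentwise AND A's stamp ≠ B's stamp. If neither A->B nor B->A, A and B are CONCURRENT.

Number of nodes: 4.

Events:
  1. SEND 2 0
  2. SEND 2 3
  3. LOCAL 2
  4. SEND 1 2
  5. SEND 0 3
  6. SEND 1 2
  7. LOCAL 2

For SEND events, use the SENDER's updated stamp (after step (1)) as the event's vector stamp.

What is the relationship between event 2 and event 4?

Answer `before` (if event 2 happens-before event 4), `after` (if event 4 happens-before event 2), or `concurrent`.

Initial: VV[0]=[0, 0, 0, 0]
Initial: VV[1]=[0, 0, 0, 0]
Initial: VV[2]=[0, 0, 0, 0]
Initial: VV[3]=[0, 0, 0, 0]
Event 1: SEND 2->0: VV[2][2]++ -> VV[2]=[0, 0, 1, 0], msg_vec=[0, 0, 1, 0]; VV[0]=max(VV[0],msg_vec) then VV[0][0]++ -> VV[0]=[1, 0, 1, 0]
Event 2: SEND 2->3: VV[2][2]++ -> VV[2]=[0, 0, 2, 0], msg_vec=[0, 0, 2, 0]; VV[3]=max(VV[3],msg_vec) then VV[3][3]++ -> VV[3]=[0, 0, 2, 1]
Event 3: LOCAL 2: VV[2][2]++ -> VV[2]=[0, 0, 3, 0]
Event 4: SEND 1->2: VV[1][1]++ -> VV[1]=[0, 1, 0, 0], msg_vec=[0, 1, 0, 0]; VV[2]=max(VV[2],msg_vec) then VV[2][2]++ -> VV[2]=[0, 1, 4, 0]
Event 5: SEND 0->3: VV[0][0]++ -> VV[0]=[2, 0, 1, 0], msg_vec=[2, 0, 1, 0]; VV[3]=max(VV[3],msg_vec) then VV[3][3]++ -> VV[3]=[2, 0, 2, 2]
Event 6: SEND 1->2: VV[1][1]++ -> VV[1]=[0, 2, 0, 0], msg_vec=[0, 2, 0, 0]; VV[2]=max(VV[2],msg_vec) then VV[2][2]++ -> VV[2]=[0, 2, 5, 0]
Event 7: LOCAL 2: VV[2][2]++ -> VV[2]=[0, 2, 6, 0]
Event 2 stamp: [0, 0, 2, 0]
Event 4 stamp: [0, 1, 0, 0]
[0, 0, 2, 0] <= [0, 1, 0, 0]? False
[0, 1, 0, 0] <= [0, 0, 2, 0]? False
Relation: concurrent

Answer: concurrent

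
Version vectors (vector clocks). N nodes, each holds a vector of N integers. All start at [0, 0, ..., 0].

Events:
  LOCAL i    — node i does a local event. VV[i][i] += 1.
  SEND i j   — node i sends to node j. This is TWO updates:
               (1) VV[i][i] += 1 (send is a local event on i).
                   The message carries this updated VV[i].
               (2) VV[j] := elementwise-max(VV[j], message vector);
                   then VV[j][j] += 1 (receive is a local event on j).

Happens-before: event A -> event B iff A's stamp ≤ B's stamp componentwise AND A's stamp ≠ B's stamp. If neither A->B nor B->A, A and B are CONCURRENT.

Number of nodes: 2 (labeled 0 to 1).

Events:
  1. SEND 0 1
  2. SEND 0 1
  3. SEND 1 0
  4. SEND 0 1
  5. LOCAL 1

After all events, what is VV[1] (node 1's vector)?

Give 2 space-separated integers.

Initial: VV[0]=[0, 0]
Initial: VV[1]=[0, 0]
Event 1: SEND 0->1: VV[0][0]++ -> VV[0]=[1, 0], msg_vec=[1, 0]; VV[1]=max(VV[1],msg_vec) then VV[1][1]++ -> VV[1]=[1, 1]
Event 2: SEND 0->1: VV[0][0]++ -> VV[0]=[2, 0], msg_vec=[2, 0]; VV[1]=max(VV[1],msg_vec) then VV[1][1]++ -> VV[1]=[2, 2]
Event 3: SEND 1->0: VV[1][1]++ -> VV[1]=[2, 3], msg_vec=[2, 3]; VV[0]=max(VV[0],msg_vec) then VV[0][0]++ -> VV[0]=[3, 3]
Event 4: SEND 0->1: VV[0][0]++ -> VV[0]=[4, 3], msg_vec=[4, 3]; VV[1]=max(VV[1],msg_vec) then VV[1][1]++ -> VV[1]=[4, 4]
Event 5: LOCAL 1: VV[1][1]++ -> VV[1]=[4, 5]
Final vectors: VV[0]=[4, 3]; VV[1]=[4, 5]

Answer: 4 5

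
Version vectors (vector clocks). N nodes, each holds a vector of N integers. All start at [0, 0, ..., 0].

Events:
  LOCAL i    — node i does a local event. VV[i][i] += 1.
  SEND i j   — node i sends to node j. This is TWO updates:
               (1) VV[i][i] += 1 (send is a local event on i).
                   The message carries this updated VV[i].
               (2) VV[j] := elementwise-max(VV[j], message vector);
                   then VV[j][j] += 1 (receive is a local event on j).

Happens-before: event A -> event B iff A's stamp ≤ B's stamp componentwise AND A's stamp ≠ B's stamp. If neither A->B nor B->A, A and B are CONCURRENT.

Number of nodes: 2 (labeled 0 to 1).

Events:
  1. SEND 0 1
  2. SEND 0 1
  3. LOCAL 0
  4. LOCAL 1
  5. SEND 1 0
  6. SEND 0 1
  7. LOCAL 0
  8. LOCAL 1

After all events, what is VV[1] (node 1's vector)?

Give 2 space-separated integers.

Initial: VV[0]=[0, 0]
Initial: VV[1]=[0, 0]
Event 1: SEND 0->1: VV[0][0]++ -> VV[0]=[1, 0], msg_vec=[1, 0]; VV[1]=max(VV[1],msg_vec) then VV[1][1]++ -> VV[1]=[1, 1]
Event 2: SEND 0->1: VV[0][0]++ -> VV[0]=[2, 0], msg_vec=[2, 0]; VV[1]=max(VV[1],msg_vec) then VV[1][1]++ -> VV[1]=[2, 2]
Event 3: LOCAL 0: VV[0][0]++ -> VV[0]=[3, 0]
Event 4: LOCAL 1: VV[1][1]++ -> VV[1]=[2, 3]
Event 5: SEND 1->0: VV[1][1]++ -> VV[1]=[2, 4], msg_vec=[2, 4]; VV[0]=max(VV[0],msg_vec) then VV[0][0]++ -> VV[0]=[4, 4]
Event 6: SEND 0->1: VV[0][0]++ -> VV[0]=[5, 4], msg_vec=[5, 4]; VV[1]=max(VV[1],msg_vec) then VV[1][1]++ -> VV[1]=[5, 5]
Event 7: LOCAL 0: VV[0][0]++ -> VV[0]=[6, 4]
Event 8: LOCAL 1: VV[1][1]++ -> VV[1]=[5, 6]
Final vectors: VV[0]=[6, 4]; VV[1]=[5, 6]

Answer: 5 6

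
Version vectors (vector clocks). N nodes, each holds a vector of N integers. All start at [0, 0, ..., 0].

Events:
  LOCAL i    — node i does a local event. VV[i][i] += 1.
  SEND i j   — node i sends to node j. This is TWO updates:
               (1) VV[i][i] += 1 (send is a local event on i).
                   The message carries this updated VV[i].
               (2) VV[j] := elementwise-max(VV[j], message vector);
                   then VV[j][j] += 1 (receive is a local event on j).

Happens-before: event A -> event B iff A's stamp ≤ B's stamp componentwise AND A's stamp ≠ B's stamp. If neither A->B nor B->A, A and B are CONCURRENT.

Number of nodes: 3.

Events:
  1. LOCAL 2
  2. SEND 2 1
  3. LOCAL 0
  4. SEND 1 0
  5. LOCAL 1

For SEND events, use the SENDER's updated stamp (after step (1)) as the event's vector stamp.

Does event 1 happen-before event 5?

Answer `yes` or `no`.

Initial: VV[0]=[0, 0, 0]
Initial: VV[1]=[0, 0, 0]
Initial: VV[2]=[0, 0, 0]
Event 1: LOCAL 2: VV[2][2]++ -> VV[2]=[0, 0, 1]
Event 2: SEND 2->1: VV[2][2]++ -> VV[2]=[0, 0, 2], msg_vec=[0, 0, 2]; VV[1]=max(VV[1],msg_vec) then VV[1][1]++ -> VV[1]=[0, 1, 2]
Event 3: LOCAL 0: VV[0][0]++ -> VV[0]=[1, 0, 0]
Event 4: SEND 1->0: VV[1][1]++ -> VV[1]=[0, 2, 2], msg_vec=[0, 2, 2]; VV[0]=max(VV[0],msg_vec) then VV[0][0]++ -> VV[0]=[2, 2, 2]
Event 5: LOCAL 1: VV[1][1]++ -> VV[1]=[0, 3, 2]
Event 1 stamp: [0, 0, 1]
Event 5 stamp: [0, 3, 2]
[0, 0, 1] <= [0, 3, 2]? True. Equal? False. Happens-before: True

Answer: yes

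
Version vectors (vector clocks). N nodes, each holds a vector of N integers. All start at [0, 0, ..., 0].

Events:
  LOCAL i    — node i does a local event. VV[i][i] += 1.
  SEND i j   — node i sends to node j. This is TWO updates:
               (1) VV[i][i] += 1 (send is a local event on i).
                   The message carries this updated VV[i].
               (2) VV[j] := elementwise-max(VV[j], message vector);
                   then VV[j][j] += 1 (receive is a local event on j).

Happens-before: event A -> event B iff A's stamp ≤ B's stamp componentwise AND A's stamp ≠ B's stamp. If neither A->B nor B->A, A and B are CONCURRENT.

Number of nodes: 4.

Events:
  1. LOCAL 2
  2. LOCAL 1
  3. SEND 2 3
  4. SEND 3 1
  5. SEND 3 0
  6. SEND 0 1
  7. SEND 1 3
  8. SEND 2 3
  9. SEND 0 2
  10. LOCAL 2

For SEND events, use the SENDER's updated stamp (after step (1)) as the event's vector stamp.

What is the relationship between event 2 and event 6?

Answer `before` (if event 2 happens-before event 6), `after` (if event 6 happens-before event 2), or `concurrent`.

Initial: VV[0]=[0, 0, 0, 0]
Initial: VV[1]=[0, 0, 0, 0]
Initial: VV[2]=[0, 0, 0, 0]
Initial: VV[3]=[0, 0, 0, 0]
Event 1: LOCAL 2: VV[2][2]++ -> VV[2]=[0, 0, 1, 0]
Event 2: LOCAL 1: VV[1][1]++ -> VV[1]=[0, 1, 0, 0]
Event 3: SEND 2->3: VV[2][2]++ -> VV[2]=[0, 0, 2, 0], msg_vec=[0, 0, 2, 0]; VV[3]=max(VV[3],msg_vec) then VV[3][3]++ -> VV[3]=[0, 0, 2, 1]
Event 4: SEND 3->1: VV[3][3]++ -> VV[3]=[0, 0, 2, 2], msg_vec=[0, 0, 2, 2]; VV[1]=max(VV[1],msg_vec) then VV[1][1]++ -> VV[1]=[0, 2, 2, 2]
Event 5: SEND 3->0: VV[3][3]++ -> VV[3]=[0, 0, 2, 3], msg_vec=[0, 0, 2, 3]; VV[0]=max(VV[0],msg_vec) then VV[0][0]++ -> VV[0]=[1, 0, 2, 3]
Event 6: SEND 0->1: VV[0][0]++ -> VV[0]=[2, 0, 2, 3], msg_vec=[2, 0, 2, 3]; VV[1]=max(VV[1],msg_vec) then VV[1][1]++ -> VV[1]=[2, 3, 2, 3]
Event 7: SEND 1->3: VV[1][1]++ -> VV[1]=[2, 4, 2, 3], msg_vec=[2, 4, 2, 3]; VV[3]=max(VV[3],msg_vec) then VV[3][3]++ -> VV[3]=[2, 4, 2, 4]
Event 8: SEND 2->3: VV[2][2]++ -> VV[2]=[0, 0, 3, 0], msg_vec=[0, 0, 3, 0]; VV[3]=max(VV[3],msg_vec) then VV[3][3]++ -> VV[3]=[2, 4, 3, 5]
Event 9: SEND 0->2: VV[0][0]++ -> VV[0]=[3, 0, 2, 3], msg_vec=[3, 0, 2, 3]; VV[2]=max(VV[2],msg_vec) then VV[2][2]++ -> VV[2]=[3, 0, 4, 3]
Event 10: LOCAL 2: VV[2][2]++ -> VV[2]=[3, 0, 5, 3]
Event 2 stamp: [0, 1, 0, 0]
Event 6 stamp: [2, 0, 2, 3]
[0, 1, 0, 0] <= [2, 0, 2, 3]? False
[2, 0, 2, 3] <= [0, 1, 0, 0]? False
Relation: concurrent

Answer: concurrent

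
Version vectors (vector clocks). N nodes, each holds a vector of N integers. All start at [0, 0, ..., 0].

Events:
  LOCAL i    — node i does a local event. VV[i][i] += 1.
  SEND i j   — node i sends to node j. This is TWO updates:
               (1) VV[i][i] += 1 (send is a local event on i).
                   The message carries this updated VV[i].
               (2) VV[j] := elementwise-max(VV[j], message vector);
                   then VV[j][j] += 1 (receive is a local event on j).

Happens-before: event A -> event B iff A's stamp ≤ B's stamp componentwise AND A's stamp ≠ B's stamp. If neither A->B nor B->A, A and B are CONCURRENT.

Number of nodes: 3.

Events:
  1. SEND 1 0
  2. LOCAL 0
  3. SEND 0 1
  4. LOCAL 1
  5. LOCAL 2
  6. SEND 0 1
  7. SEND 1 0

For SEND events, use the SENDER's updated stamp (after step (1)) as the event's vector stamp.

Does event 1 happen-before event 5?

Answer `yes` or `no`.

Answer: no

Derivation:
Initial: VV[0]=[0, 0, 0]
Initial: VV[1]=[0, 0, 0]
Initial: VV[2]=[0, 0, 0]
Event 1: SEND 1->0: VV[1][1]++ -> VV[1]=[0, 1, 0], msg_vec=[0, 1, 0]; VV[0]=max(VV[0],msg_vec) then VV[0][0]++ -> VV[0]=[1, 1, 0]
Event 2: LOCAL 0: VV[0][0]++ -> VV[0]=[2, 1, 0]
Event 3: SEND 0->1: VV[0][0]++ -> VV[0]=[3, 1, 0], msg_vec=[3, 1, 0]; VV[1]=max(VV[1],msg_vec) then VV[1][1]++ -> VV[1]=[3, 2, 0]
Event 4: LOCAL 1: VV[1][1]++ -> VV[1]=[3, 3, 0]
Event 5: LOCAL 2: VV[2][2]++ -> VV[2]=[0, 0, 1]
Event 6: SEND 0->1: VV[0][0]++ -> VV[0]=[4, 1, 0], msg_vec=[4, 1, 0]; VV[1]=max(VV[1],msg_vec) then VV[1][1]++ -> VV[1]=[4, 4, 0]
Event 7: SEND 1->0: VV[1][1]++ -> VV[1]=[4, 5, 0], msg_vec=[4, 5, 0]; VV[0]=max(VV[0],msg_vec) then VV[0][0]++ -> VV[0]=[5, 5, 0]
Event 1 stamp: [0, 1, 0]
Event 5 stamp: [0, 0, 1]
[0, 1, 0] <= [0, 0, 1]? False. Equal? False. Happens-before: False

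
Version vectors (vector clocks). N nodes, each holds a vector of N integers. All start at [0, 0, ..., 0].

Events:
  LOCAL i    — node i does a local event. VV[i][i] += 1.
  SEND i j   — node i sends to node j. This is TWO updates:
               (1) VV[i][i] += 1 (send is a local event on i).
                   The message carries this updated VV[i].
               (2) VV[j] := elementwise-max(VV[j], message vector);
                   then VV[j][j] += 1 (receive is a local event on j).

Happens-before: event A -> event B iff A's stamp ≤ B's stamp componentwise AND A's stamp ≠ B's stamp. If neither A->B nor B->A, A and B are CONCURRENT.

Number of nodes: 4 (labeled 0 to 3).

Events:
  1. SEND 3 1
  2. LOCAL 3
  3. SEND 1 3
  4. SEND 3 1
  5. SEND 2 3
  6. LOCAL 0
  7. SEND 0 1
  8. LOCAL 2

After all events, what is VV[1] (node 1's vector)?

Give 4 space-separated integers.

Answer: 2 4 0 4

Derivation:
Initial: VV[0]=[0, 0, 0, 0]
Initial: VV[1]=[0, 0, 0, 0]
Initial: VV[2]=[0, 0, 0, 0]
Initial: VV[3]=[0, 0, 0, 0]
Event 1: SEND 3->1: VV[3][3]++ -> VV[3]=[0, 0, 0, 1], msg_vec=[0, 0, 0, 1]; VV[1]=max(VV[1],msg_vec) then VV[1][1]++ -> VV[1]=[0, 1, 0, 1]
Event 2: LOCAL 3: VV[3][3]++ -> VV[3]=[0, 0, 0, 2]
Event 3: SEND 1->3: VV[1][1]++ -> VV[1]=[0, 2, 0, 1], msg_vec=[0, 2, 0, 1]; VV[3]=max(VV[3],msg_vec) then VV[3][3]++ -> VV[3]=[0, 2, 0, 3]
Event 4: SEND 3->1: VV[3][3]++ -> VV[3]=[0, 2, 0, 4], msg_vec=[0, 2, 0, 4]; VV[1]=max(VV[1],msg_vec) then VV[1][1]++ -> VV[1]=[0, 3, 0, 4]
Event 5: SEND 2->3: VV[2][2]++ -> VV[2]=[0, 0, 1, 0], msg_vec=[0, 0, 1, 0]; VV[3]=max(VV[3],msg_vec) then VV[3][3]++ -> VV[3]=[0, 2, 1, 5]
Event 6: LOCAL 0: VV[0][0]++ -> VV[0]=[1, 0, 0, 0]
Event 7: SEND 0->1: VV[0][0]++ -> VV[0]=[2, 0, 0, 0], msg_vec=[2, 0, 0, 0]; VV[1]=max(VV[1],msg_vec) then VV[1][1]++ -> VV[1]=[2, 4, 0, 4]
Event 8: LOCAL 2: VV[2][2]++ -> VV[2]=[0, 0, 2, 0]
Final vectors: VV[0]=[2, 0, 0, 0]; VV[1]=[2, 4, 0, 4]; VV[2]=[0, 0, 2, 0]; VV[3]=[0, 2, 1, 5]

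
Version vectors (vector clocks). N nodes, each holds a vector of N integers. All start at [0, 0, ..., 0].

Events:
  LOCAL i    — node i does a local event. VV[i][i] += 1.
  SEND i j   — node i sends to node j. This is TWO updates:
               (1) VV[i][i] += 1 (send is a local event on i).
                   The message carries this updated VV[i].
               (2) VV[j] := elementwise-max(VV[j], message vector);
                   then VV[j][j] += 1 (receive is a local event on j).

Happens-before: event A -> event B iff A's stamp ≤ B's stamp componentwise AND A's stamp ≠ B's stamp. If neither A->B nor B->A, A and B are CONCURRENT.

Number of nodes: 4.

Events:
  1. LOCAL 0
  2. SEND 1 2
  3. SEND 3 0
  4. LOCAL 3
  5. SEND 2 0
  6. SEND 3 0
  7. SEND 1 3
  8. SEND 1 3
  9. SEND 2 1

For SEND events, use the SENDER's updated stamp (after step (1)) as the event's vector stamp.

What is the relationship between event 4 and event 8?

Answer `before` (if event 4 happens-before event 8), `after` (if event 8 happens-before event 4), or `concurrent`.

Answer: concurrent

Derivation:
Initial: VV[0]=[0, 0, 0, 0]
Initial: VV[1]=[0, 0, 0, 0]
Initial: VV[2]=[0, 0, 0, 0]
Initial: VV[3]=[0, 0, 0, 0]
Event 1: LOCAL 0: VV[0][0]++ -> VV[0]=[1, 0, 0, 0]
Event 2: SEND 1->2: VV[1][1]++ -> VV[1]=[0, 1, 0, 0], msg_vec=[0, 1, 0, 0]; VV[2]=max(VV[2],msg_vec) then VV[2][2]++ -> VV[2]=[0, 1, 1, 0]
Event 3: SEND 3->0: VV[3][3]++ -> VV[3]=[0, 0, 0, 1], msg_vec=[0, 0, 0, 1]; VV[0]=max(VV[0],msg_vec) then VV[0][0]++ -> VV[0]=[2, 0, 0, 1]
Event 4: LOCAL 3: VV[3][3]++ -> VV[3]=[0, 0, 0, 2]
Event 5: SEND 2->0: VV[2][2]++ -> VV[2]=[0, 1, 2, 0], msg_vec=[0, 1, 2, 0]; VV[0]=max(VV[0],msg_vec) then VV[0][0]++ -> VV[0]=[3, 1, 2, 1]
Event 6: SEND 3->0: VV[3][3]++ -> VV[3]=[0, 0, 0, 3], msg_vec=[0, 0, 0, 3]; VV[0]=max(VV[0],msg_vec) then VV[0][0]++ -> VV[0]=[4, 1, 2, 3]
Event 7: SEND 1->3: VV[1][1]++ -> VV[1]=[0, 2, 0, 0], msg_vec=[0, 2, 0, 0]; VV[3]=max(VV[3],msg_vec) then VV[3][3]++ -> VV[3]=[0, 2, 0, 4]
Event 8: SEND 1->3: VV[1][1]++ -> VV[1]=[0, 3, 0, 0], msg_vec=[0, 3, 0, 0]; VV[3]=max(VV[3],msg_vec) then VV[3][3]++ -> VV[3]=[0, 3, 0, 5]
Event 9: SEND 2->1: VV[2][2]++ -> VV[2]=[0, 1, 3, 0], msg_vec=[0, 1, 3, 0]; VV[1]=max(VV[1],msg_vec) then VV[1][1]++ -> VV[1]=[0, 4, 3, 0]
Event 4 stamp: [0, 0, 0, 2]
Event 8 stamp: [0, 3, 0, 0]
[0, 0, 0, 2] <= [0, 3, 0, 0]? False
[0, 3, 0, 0] <= [0, 0, 0, 2]? False
Relation: concurrent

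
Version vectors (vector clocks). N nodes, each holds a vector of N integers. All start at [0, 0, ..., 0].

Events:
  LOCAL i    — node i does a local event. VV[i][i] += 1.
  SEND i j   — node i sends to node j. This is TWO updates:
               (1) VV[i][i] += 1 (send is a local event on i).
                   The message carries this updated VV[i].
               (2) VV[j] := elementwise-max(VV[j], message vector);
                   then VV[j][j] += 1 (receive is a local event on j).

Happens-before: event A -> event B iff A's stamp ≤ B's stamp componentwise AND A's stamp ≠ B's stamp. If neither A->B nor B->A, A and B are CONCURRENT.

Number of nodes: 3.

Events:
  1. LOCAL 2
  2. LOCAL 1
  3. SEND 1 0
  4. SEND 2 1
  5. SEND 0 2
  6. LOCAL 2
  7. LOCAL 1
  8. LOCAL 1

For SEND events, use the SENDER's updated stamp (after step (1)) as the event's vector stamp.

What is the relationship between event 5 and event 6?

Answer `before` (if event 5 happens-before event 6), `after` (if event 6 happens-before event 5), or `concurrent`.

Initial: VV[0]=[0, 0, 0]
Initial: VV[1]=[0, 0, 0]
Initial: VV[2]=[0, 0, 0]
Event 1: LOCAL 2: VV[2][2]++ -> VV[2]=[0, 0, 1]
Event 2: LOCAL 1: VV[1][1]++ -> VV[1]=[0, 1, 0]
Event 3: SEND 1->0: VV[1][1]++ -> VV[1]=[0, 2, 0], msg_vec=[0, 2, 0]; VV[0]=max(VV[0],msg_vec) then VV[0][0]++ -> VV[0]=[1, 2, 0]
Event 4: SEND 2->1: VV[2][2]++ -> VV[2]=[0, 0, 2], msg_vec=[0, 0, 2]; VV[1]=max(VV[1],msg_vec) then VV[1][1]++ -> VV[1]=[0, 3, 2]
Event 5: SEND 0->2: VV[0][0]++ -> VV[0]=[2, 2, 0], msg_vec=[2, 2, 0]; VV[2]=max(VV[2],msg_vec) then VV[2][2]++ -> VV[2]=[2, 2, 3]
Event 6: LOCAL 2: VV[2][2]++ -> VV[2]=[2, 2, 4]
Event 7: LOCAL 1: VV[1][1]++ -> VV[1]=[0, 4, 2]
Event 8: LOCAL 1: VV[1][1]++ -> VV[1]=[0, 5, 2]
Event 5 stamp: [2, 2, 0]
Event 6 stamp: [2, 2, 4]
[2, 2, 0] <= [2, 2, 4]? True
[2, 2, 4] <= [2, 2, 0]? False
Relation: before

Answer: before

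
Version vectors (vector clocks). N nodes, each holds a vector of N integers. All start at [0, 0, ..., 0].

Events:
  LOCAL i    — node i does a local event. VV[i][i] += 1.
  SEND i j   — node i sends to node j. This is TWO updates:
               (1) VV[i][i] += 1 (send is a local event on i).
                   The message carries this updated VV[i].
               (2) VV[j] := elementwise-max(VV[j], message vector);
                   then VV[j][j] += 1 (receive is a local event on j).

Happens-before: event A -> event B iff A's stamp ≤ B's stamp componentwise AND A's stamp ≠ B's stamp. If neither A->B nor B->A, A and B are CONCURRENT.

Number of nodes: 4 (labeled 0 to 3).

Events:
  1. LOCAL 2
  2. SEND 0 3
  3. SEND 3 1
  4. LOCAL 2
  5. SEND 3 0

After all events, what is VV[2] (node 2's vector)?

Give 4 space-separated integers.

Initial: VV[0]=[0, 0, 0, 0]
Initial: VV[1]=[0, 0, 0, 0]
Initial: VV[2]=[0, 0, 0, 0]
Initial: VV[3]=[0, 0, 0, 0]
Event 1: LOCAL 2: VV[2][2]++ -> VV[2]=[0, 0, 1, 0]
Event 2: SEND 0->3: VV[0][0]++ -> VV[0]=[1, 0, 0, 0], msg_vec=[1, 0, 0, 0]; VV[3]=max(VV[3],msg_vec) then VV[3][3]++ -> VV[3]=[1, 0, 0, 1]
Event 3: SEND 3->1: VV[3][3]++ -> VV[3]=[1, 0, 0, 2], msg_vec=[1, 0, 0, 2]; VV[1]=max(VV[1],msg_vec) then VV[1][1]++ -> VV[1]=[1, 1, 0, 2]
Event 4: LOCAL 2: VV[2][2]++ -> VV[2]=[0, 0, 2, 0]
Event 5: SEND 3->0: VV[3][3]++ -> VV[3]=[1, 0, 0, 3], msg_vec=[1, 0, 0, 3]; VV[0]=max(VV[0],msg_vec) then VV[0][0]++ -> VV[0]=[2, 0, 0, 3]
Final vectors: VV[0]=[2, 0, 0, 3]; VV[1]=[1, 1, 0, 2]; VV[2]=[0, 0, 2, 0]; VV[3]=[1, 0, 0, 3]

Answer: 0 0 2 0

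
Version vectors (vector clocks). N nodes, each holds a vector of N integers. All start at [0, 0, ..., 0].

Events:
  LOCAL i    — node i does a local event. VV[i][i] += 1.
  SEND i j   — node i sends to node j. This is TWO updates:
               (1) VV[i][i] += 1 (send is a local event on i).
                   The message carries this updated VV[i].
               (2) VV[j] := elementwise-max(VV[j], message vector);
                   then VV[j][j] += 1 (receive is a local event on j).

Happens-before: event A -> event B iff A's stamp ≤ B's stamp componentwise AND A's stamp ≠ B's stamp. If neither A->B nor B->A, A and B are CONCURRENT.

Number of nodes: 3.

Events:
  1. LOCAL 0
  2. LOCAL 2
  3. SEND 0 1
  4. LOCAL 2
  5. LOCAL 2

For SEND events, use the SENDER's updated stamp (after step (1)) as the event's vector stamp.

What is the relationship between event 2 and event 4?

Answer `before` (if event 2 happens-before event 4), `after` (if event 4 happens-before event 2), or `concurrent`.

Answer: before

Derivation:
Initial: VV[0]=[0, 0, 0]
Initial: VV[1]=[0, 0, 0]
Initial: VV[2]=[0, 0, 0]
Event 1: LOCAL 0: VV[0][0]++ -> VV[0]=[1, 0, 0]
Event 2: LOCAL 2: VV[2][2]++ -> VV[2]=[0, 0, 1]
Event 3: SEND 0->1: VV[0][0]++ -> VV[0]=[2, 0, 0], msg_vec=[2, 0, 0]; VV[1]=max(VV[1],msg_vec) then VV[1][1]++ -> VV[1]=[2, 1, 0]
Event 4: LOCAL 2: VV[2][2]++ -> VV[2]=[0, 0, 2]
Event 5: LOCAL 2: VV[2][2]++ -> VV[2]=[0, 0, 3]
Event 2 stamp: [0, 0, 1]
Event 4 stamp: [0, 0, 2]
[0, 0, 1] <= [0, 0, 2]? True
[0, 0, 2] <= [0, 0, 1]? False
Relation: before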